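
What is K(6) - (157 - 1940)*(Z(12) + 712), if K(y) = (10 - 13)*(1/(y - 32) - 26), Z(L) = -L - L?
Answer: 31896335/26 ≈ 1.2268e+6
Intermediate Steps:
Z(L) = -2*L
K(y) = 78 - 3/(-32 + y) (K(y) = -3*(1/(-32 + y) - 26) = -3*(-26 + 1/(-32 + y)) = 78 - 3/(-32 + y))
K(6) - (157 - 1940)*(Z(12) + 712) = 3*(-833 + 26*6)/(-32 + 6) - (157 - 1940)*(-2*12 + 712) = 3*(-833 + 156)/(-26) - (-1783)*(-24 + 712) = 3*(-1/26)*(-677) - (-1783)*688 = 2031/26 - 1*(-1226704) = 2031/26 + 1226704 = 31896335/26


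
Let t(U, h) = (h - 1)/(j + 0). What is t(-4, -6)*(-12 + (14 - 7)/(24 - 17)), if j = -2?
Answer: -77/2 ≈ -38.500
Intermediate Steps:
t(U, h) = ½ - h/2 (t(U, h) = (h - 1)/(-2 + 0) = (-1 + h)/(-2) = (-1 + h)*(-½) = ½ - h/2)
t(-4, -6)*(-12 + (14 - 7)/(24 - 17)) = (½ - ½*(-6))*(-12 + (14 - 7)/(24 - 17)) = (½ + 3)*(-12 + 7/7) = 7*(-12 + 7*(⅐))/2 = 7*(-12 + 1)/2 = (7/2)*(-11) = -77/2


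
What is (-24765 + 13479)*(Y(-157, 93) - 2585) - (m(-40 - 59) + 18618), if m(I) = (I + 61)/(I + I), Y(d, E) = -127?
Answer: 3028312367/99 ≈ 3.0589e+7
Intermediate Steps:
m(I) = (61 + I)/(2*I) (m(I) = (61 + I)/((2*I)) = (61 + I)*(1/(2*I)) = (61 + I)/(2*I))
(-24765 + 13479)*(Y(-157, 93) - 2585) - (m(-40 - 59) + 18618) = (-24765 + 13479)*(-127 - 2585) - ((61 + (-40 - 59))/(2*(-40 - 59)) + 18618) = -11286*(-2712) - ((½)*(61 - 99)/(-99) + 18618) = 30607632 - ((½)*(-1/99)*(-38) + 18618) = 30607632 - (19/99 + 18618) = 30607632 - 1*1843201/99 = 30607632 - 1843201/99 = 3028312367/99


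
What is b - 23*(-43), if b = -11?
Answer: 978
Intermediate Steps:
b - 23*(-43) = -11 - 23*(-43) = -11 + 989 = 978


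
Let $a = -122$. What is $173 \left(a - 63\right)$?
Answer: $-32005$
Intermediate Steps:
$173 \left(a - 63\right) = 173 \left(-122 - 63\right) = 173 \left(-185\right) = -32005$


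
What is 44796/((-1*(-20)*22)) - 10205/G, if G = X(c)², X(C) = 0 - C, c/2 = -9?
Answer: 1252963/17820 ≈ 70.312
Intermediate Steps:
c = -18 (c = 2*(-9) = -18)
X(C) = -C
G = 324 (G = (-1*(-18))² = 18² = 324)
44796/((-1*(-20)*22)) - 10205/G = 44796/((-1*(-20)*22)) - 10205/324 = 44796/((20*22)) - 10205*1/324 = 44796/440 - 10205/324 = 44796*(1/440) - 10205/324 = 11199/110 - 10205/324 = 1252963/17820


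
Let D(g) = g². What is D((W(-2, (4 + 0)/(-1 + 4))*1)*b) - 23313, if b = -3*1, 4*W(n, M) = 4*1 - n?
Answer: -93171/4 ≈ -23293.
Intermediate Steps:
W(n, M) = 1 - n/4 (W(n, M) = (4*1 - n)/4 = (4 - n)/4 = 1 - n/4)
b = -3
D((W(-2, (4 + 0)/(-1 + 4))*1)*b) - 23313 = (((1 - ¼*(-2))*1)*(-3))² - 23313 = (((1 + ½)*1)*(-3))² - 23313 = (((3/2)*1)*(-3))² - 23313 = ((3/2)*(-3))² - 23313 = (-9/2)² - 23313 = 81/4 - 23313 = -93171/4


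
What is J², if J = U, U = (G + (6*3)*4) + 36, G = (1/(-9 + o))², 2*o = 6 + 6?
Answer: 946729/81 ≈ 11688.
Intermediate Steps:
o = 6 (o = (6 + 6)/2 = (½)*12 = 6)
G = ⅑ (G = (1/(-9 + 6))² = (1/(-3))² = (-⅓)² = ⅑ ≈ 0.11111)
U = 973/9 (U = (⅑ + (6*3)*4) + 36 = (⅑ + 18*4) + 36 = (⅑ + 72) + 36 = 649/9 + 36 = 973/9 ≈ 108.11)
J = 973/9 ≈ 108.11
J² = (973/9)² = 946729/81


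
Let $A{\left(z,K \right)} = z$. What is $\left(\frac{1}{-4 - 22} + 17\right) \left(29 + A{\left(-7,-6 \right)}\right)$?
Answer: $\frac{4851}{13} \approx 373.15$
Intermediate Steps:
$\left(\frac{1}{-4 - 22} + 17\right) \left(29 + A{\left(-7,-6 \right)}\right) = \left(\frac{1}{-4 - 22} + 17\right) \left(29 - 7\right) = \left(\frac{1}{-26} + 17\right) 22 = \left(- \frac{1}{26} + 17\right) 22 = \frac{441}{26} \cdot 22 = \frac{4851}{13}$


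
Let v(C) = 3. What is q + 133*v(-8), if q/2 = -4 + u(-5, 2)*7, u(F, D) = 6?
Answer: 475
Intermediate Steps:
q = 76 (q = 2*(-4 + 6*7) = 2*(-4 + 42) = 2*38 = 76)
q + 133*v(-8) = 76 + 133*3 = 76 + 399 = 475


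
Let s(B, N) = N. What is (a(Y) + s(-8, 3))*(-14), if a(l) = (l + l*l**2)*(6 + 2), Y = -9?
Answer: 82614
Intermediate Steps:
a(l) = 8*l + 8*l**3 (a(l) = (l + l**3)*8 = 8*l + 8*l**3)
(a(Y) + s(-8, 3))*(-14) = (8*(-9)*(1 + (-9)**2) + 3)*(-14) = (8*(-9)*(1 + 81) + 3)*(-14) = (8*(-9)*82 + 3)*(-14) = (-5904 + 3)*(-14) = -5901*(-14) = 82614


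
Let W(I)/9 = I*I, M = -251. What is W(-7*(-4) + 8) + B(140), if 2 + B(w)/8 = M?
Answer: 9640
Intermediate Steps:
B(w) = -2024 (B(w) = -16 + 8*(-251) = -16 - 2008 = -2024)
W(I) = 9*I² (W(I) = 9*(I*I) = 9*I²)
W(-7*(-4) + 8) + B(140) = 9*(-7*(-4) + 8)² - 2024 = 9*(28 + 8)² - 2024 = 9*36² - 2024 = 9*1296 - 2024 = 11664 - 2024 = 9640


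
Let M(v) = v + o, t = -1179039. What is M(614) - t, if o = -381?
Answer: 1179272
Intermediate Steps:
M(v) = -381 + v (M(v) = v - 381 = -381 + v)
M(614) - t = (-381 + 614) - 1*(-1179039) = 233 + 1179039 = 1179272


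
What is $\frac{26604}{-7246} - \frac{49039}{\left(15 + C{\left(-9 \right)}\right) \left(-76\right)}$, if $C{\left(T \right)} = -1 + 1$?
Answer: $\frac{8552843}{217380} \approx 39.345$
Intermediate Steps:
$C{\left(T \right)} = 0$
$\frac{26604}{-7246} - \frac{49039}{\left(15 + C{\left(-9 \right)}\right) \left(-76\right)} = \frac{26604}{-7246} - \frac{49039}{\left(15 + 0\right) \left(-76\right)} = 26604 \left(- \frac{1}{7246}\right) - \frac{49039}{15 \left(-76\right)} = - \frac{13302}{3623} - \frac{49039}{-1140} = - \frac{13302}{3623} - - \frac{2581}{60} = - \frac{13302}{3623} + \frac{2581}{60} = \frac{8552843}{217380}$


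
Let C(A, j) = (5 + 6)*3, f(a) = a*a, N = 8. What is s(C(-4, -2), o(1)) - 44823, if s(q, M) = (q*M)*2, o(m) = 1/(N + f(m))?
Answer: -134447/3 ≈ -44816.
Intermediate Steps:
f(a) = a²
C(A, j) = 33 (C(A, j) = 11*3 = 33)
o(m) = 1/(8 + m²)
s(q, M) = 2*M*q (s(q, M) = (M*q)*2 = 2*M*q)
s(C(-4, -2), o(1)) - 44823 = 2*33/(8 + 1²) - 44823 = 2*33/(8 + 1) - 44823 = 2*33/9 - 44823 = 2*(⅑)*33 - 44823 = 22/3 - 44823 = -134447/3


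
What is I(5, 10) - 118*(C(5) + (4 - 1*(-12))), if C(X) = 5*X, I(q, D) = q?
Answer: -4833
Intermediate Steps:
I(5, 10) - 118*(C(5) + (4 - 1*(-12))) = 5 - 118*(5*5 + (4 - 1*(-12))) = 5 - 118*(25 + (4 + 12)) = 5 - 118*(25 + 16) = 5 - 118*41 = 5 - 4838 = -4833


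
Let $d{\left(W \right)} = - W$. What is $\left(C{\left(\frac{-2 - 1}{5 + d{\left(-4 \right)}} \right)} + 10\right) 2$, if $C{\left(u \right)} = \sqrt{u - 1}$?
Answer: $20 + \frac{4 i \sqrt{3}}{3} \approx 20.0 + 2.3094 i$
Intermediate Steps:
$C{\left(u \right)} = \sqrt{-1 + u}$
$\left(C{\left(\frac{-2 - 1}{5 + d{\left(-4 \right)}} \right)} + 10\right) 2 = \left(\sqrt{-1 + \frac{-2 - 1}{5 - -4}} + 10\right) 2 = \left(\sqrt{-1 - \frac{3}{5 + 4}} + 10\right) 2 = \left(\sqrt{-1 - \frac{3}{9}} + 10\right) 2 = \left(\sqrt{-1 - \frac{1}{3}} + 10\right) 2 = \left(\sqrt{- \frac{4}{3}} + 10\right) 2 = \left(\frac{2 i \sqrt{3}}{3} + 10\right) 2 = \left(10 + \frac{2 i \sqrt{3}}{3}\right) 2 = 20 + \frac{4 i \sqrt{3}}{3}$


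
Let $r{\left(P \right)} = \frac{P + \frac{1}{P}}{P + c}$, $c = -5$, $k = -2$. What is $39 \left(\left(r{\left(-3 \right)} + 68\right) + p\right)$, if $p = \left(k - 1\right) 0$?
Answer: $\frac{10673}{4} \approx 2668.3$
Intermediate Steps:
$p = 0$ ($p = \left(-2 - 1\right) 0 = \left(-3\right) 0 = 0$)
$r{\left(P \right)} = \frac{P + \frac{1}{P}}{-5 + P}$ ($r{\left(P \right)} = \frac{P + \frac{1}{P}}{P - 5} = \frac{P + \frac{1}{P}}{-5 + P}$)
$39 \left(\left(r{\left(-3 \right)} + 68\right) + p\right) = 39 \left(\left(\frac{1 + \left(-3\right)^{2}}{\left(-3\right) \left(-5 - 3\right)} + 68\right) + 0\right) = 39 \left(\left(- \frac{1 + 9}{3 \left(-8\right)} + 68\right) + 0\right) = 39 \left(\left(\left(- \frac{1}{3}\right) \left(- \frac{1}{8}\right) 10 + 68\right) + 0\right) = 39 \left(\left(\frac{5}{12} + 68\right) + 0\right) = 39 \left(\frac{821}{12} + 0\right) = 39 \cdot \frac{821}{12} = \frac{10673}{4}$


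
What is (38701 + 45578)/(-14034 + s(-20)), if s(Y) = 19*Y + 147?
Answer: -84279/14267 ≈ -5.9073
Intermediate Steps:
s(Y) = 147 + 19*Y
(38701 + 45578)/(-14034 + s(-20)) = (38701 + 45578)/(-14034 + (147 + 19*(-20))) = 84279/(-14034 + (147 - 380)) = 84279/(-14034 - 233) = 84279/(-14267) = 84279*(-1/14267) = -84279/14267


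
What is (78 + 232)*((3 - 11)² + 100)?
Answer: 50840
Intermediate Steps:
(78 + 232)*((3 - 11)² + 100) = 310*((-8)² + 100) = 310*(64 + 100) = 310*164 = 50840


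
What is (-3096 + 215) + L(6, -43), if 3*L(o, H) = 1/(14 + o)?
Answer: -172859/60 ≈ -2881.0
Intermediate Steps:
L(o, H) = 1/(3*(14 + o))
(-3096 + 215) + L(6, -43) = (-3096 + 215) + 1/(3*(14 + 6)) = -2881 + (1/3)/20 = -2881 + (1/3)*(1/20) = -2881 + 1/60 = -172859/60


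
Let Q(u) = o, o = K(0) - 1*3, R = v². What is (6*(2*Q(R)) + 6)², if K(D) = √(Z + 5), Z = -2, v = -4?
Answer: 1332 - 720*√3 ≈ 84.923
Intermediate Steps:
K(D) = √3 (K(D) = √(-2 + 5) = √3)
R = 16 (R = (-4)² = 16)
o = -3 + √3 (o = √3 - 1*3 = √3 - 3 = -3 + √3 ≈ -1.2680)
Q(u) = -3 + √3
(6*(2*Q(R)) + 6)² = (6*(2*(-3 + √3)) + 6)² = (6*(-6 + 2*√3) + 6)² = ((-36 + 12*√3) + 6)² = (-30 + 12*√3)²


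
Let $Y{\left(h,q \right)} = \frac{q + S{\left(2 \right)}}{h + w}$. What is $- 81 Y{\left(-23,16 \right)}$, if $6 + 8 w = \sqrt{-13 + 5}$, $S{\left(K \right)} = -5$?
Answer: $\frac{37620}{1003} + \frac{396 i \sqrt{2}}{1003} \approx 37.508 + 0.55835 i$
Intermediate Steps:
$w = - \frac{3}{4} + \frac{i \sqrt{2}}{4}$ ($w = - \frac{3}{4} + \frac{\sqrt{-13 + 5}}{8} = - \frac{3}{4} + \frac{\sqrt{-8}}{8} = - \frac{3}{4} + \frac{2 i \sqrt{2}}{8} = - \frac{3}{4} + \frac{i \sqrt{2}}{4} \approx -0.75 + 0.35355 i$)
$Y{\left(h,q \right)} = \frac{-5 + q}{- \frac{3}{4} + h + \frac{i \sqrt{2}}{4}}$ ($Y{\left(h,q \right)} = \frac{q - 5}{h - \left(\frac{3}{4} - \frac{i \sqrt{2}}{4}\right)} = \frac{-5 + q}{- \frac{3}{4} + h + \frac{i \sqrt{2}}{4}}$)
$- 81 Y{\left(-23,16 \right)} = - 81 \frac{4 \left(-5 + 16\right)}{-3 + 4 \left(-23\right) + i \sqrt{2}} = - 81 \cdot 4 \frac{1}{-3 - 92 + i \sqrt{2}} \cdot 11 = - 81 \cdot 4 \frac{1}{-95 + i \sqrt{2}} \cdot 11 = - 81 \frac{44}{-95 + i \sqrt{2}} = - \frac{3564}{-95 + i \sqrt{2}}$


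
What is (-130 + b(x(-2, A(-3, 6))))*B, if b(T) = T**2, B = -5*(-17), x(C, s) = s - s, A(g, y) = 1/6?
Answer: -11050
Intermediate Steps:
A(g, y) = 1/6
x(C, s) = 0
B = 85
(-130 + b(x(-2, A(-3, 6))))*B = (-130 + 0**2)*85 = (-130 + 0)*85 = -130*85 = -11050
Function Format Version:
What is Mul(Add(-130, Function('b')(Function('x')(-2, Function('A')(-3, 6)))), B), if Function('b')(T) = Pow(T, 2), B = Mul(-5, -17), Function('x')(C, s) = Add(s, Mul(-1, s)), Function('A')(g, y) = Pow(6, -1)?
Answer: -11050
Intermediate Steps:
Function('A')(g, y) = Rational(1, 6)
Function('x')(C, s) = 0
B = 85
Mul(Add(-130, Function('b')(Function('x')(-2, Function('A')(-3, 6)))), B) = Mul(Add(-130, Pow(0, 2)), 85) = Mul(Add(-130, 0), 85) = Mul(-130, 85) = -11050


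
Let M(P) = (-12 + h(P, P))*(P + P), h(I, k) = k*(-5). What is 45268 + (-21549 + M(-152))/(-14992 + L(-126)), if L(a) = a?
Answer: 684610565/15118 ≈ 45284.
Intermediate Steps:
h(I, k) = -5*k
M(P) = 2*P*(-12 - 5*P) (M(P) = (-12 - 5*P)*(P + P) = (-12 - 5*P)*(2*P) = 2*P*(-12 - 5*P))
45268 + (-21549 + M(-152))/(-14992 + L(-126)) = 45268 + (-21549 - 2*(-152)*(12 + 5*(-152)))/(-14992 - 126) = 45268 + (-21549 - 2*(-152)*(12 - 760))/(-15118) = 45268 + (-21549 - 2*(-152)*(-748))*(-1/15118) = 45268 + (-21549 - 227392)*(-1/15118) = 45268 - 248941*(-1/15118) = 45268 + 248941/15118 = 684610565/15118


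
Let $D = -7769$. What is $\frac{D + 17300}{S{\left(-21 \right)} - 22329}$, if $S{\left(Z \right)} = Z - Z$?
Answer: $- \frac{353}{827} \approx -0.42684$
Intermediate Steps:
$S{\left(Z \right)} = 0$
$\frac{D + 17300}{S{\left(-21 \right)} - 22329} = \frac{-7769 + 17300}{0 - 22329} = \frac{9531}{-22329} = 9531 \left(- \frac{1}{22329}\right) = - \frac{353}{827}$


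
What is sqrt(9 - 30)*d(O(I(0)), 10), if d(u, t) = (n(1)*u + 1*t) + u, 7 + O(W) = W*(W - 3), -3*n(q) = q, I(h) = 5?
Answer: 12*I*sqrt(21) ≈ 54.991*I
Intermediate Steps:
n(q) = -q/3
O(W) = -7 + W*(-3 + W) (O(W) = -7 + W*(W - 3) = -7 + W*(-3 + W))
d(u, t) = t + 2*u/3 (d(u, t) = ((-1/3*1)*u + 1*t) + u = (-u/3 + t) + u = (t - u/3) + u = t + 2*u/3)
sqrt(9 - 30)*d(O(I(0)), 10) = sqrt(9 - 30)*(10 + 2*(-7 + 5**2 - 3*5)/3) = sqrt(-21)*(10 + 2*(-7 + 25 - 15)/3) = (I*sqrt(21))*(10 + (2/3)*3) = (I*sqrt(21))*(10 + 2) = (I*sqrt(21))*12 = 12*I*sqrt(21)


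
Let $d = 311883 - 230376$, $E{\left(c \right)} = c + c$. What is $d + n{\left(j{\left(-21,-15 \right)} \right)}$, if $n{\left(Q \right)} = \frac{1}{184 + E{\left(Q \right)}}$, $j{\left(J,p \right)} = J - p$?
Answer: $\frac{14019205}{172} \approx 81507.0$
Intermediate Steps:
$E{\left(c \right)} = 2 c$
$d = 81507$ ($d = 311883 - 230376 = 81507$)
$n{\left(Q \right)} = \frac{1}{184 + 2 Q}$
$d + n{\left(j{\left(-21,-15 \right)} \right)} = 81507 + \frac{1}{2 \left(92 - 6\right)} = 81507 + \frac{1}{2 \cdot 86} = 81507 + \frac{1}{2} \cdot \frac{1}{86} = 81507 + \frac{1}{172} = \frac{14019205}{172}$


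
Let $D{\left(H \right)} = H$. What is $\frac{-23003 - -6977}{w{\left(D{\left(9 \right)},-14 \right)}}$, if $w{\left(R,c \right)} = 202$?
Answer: $- \frac{8013}{101} \approx -79.337$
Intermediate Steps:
$\frac{-23003 - -6977}{w{\left(D{\left(9 \right)},-14 \right)}} = \frac{-23003 - -6977}{202} = \left(-23003 + 6977\right) \frac{1}{202} = \left(-16026\right) \frac{1}{202} = - \frac{8013}{101}$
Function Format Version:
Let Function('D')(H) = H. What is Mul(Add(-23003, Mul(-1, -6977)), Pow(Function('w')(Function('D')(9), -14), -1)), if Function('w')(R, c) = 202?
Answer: Rational(-8013, 101) ≈ -79.337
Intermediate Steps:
Mul(Add(-23003, Mul(-1, -6977)), Pow(Function('w')(Function('D')(9), -14), -1)) = Mul(Add(-23003, Mul(-1, -6977)), Pow(202, -1)) = Mul(Add(-23003, 6977), Rational(1, 202)) = Mul(-16026, Rational(1, 202)) = Rational(-8013, 101)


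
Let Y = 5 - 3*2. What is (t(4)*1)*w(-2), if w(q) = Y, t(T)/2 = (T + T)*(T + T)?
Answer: -128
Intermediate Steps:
Y = -1 (Y = 5 - 6 = -1)
t(T) = 8*T² (t(T) = 2*((T + T)*(T + T)) = 2*((2*T)*(2*T)) = 2*(4*T²) = 8*T²)
w(q) = -1
(t(4)*1)*w(-2) = ((8*4²)*1)*(-1) = ((8*16)*1)*(-1) = (128*1)*(-1) = 128*(-1) = -128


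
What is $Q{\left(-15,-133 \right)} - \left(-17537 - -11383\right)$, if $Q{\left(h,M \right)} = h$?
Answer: $6139$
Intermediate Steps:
$Q{\left(-15,-133 \right)} - \left(-17537 - -11383\right) = -15 - \left(-17537 - -11383\right) = -15 - \left(-17537 + 11383\right) = -15 - -6154 = -15 + 6154 = 6139$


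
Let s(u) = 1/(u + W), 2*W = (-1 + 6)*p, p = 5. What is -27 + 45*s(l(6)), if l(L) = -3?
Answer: -423/19 ≈ -22.263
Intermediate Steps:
W = 25/2 (W = ((-1 + 6)*5)/2 = (5*5)/2 = (½)*25 = 25/2 ≈ 12.500)
s(u) = 1/(25/2 + u) (s(u) = 1/(u + 25/2) = 1/(25/2 + u))
-27 + 45*s(l(6)) = -27 + 45*(2/(25 + 2*(-3))) = -27 + 45*(2/(25 - 6)) = -27 + 45*(2/19) = -27 + 90/19 = -423/19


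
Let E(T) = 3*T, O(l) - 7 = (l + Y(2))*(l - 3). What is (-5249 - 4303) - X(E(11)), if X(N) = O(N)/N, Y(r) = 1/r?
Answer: -28748/3 ≈ -9582.7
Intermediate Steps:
O(l) = 7 + (½ + l)*(-3 + l) (O(l) = 7 + (l + 1/2)*(l - 3) = 7 + (l + ½)*(-3 + l) = 7 + (½ + l)*(-3 + l))
X(N) = (11/2 + N² - 5*N/2)/N
(-5249 - 4303) - X(E(11)) = (-5249 - 4303) - (-5/2 + 3*11 + 11/(2*((3*11)))) = -9552 - (-5/2 + 33 + (11/2)/33) = -9552 - (-5/2 + 33 + (11/2)*(1/33)) = -9552 - (-5/2 + 33 + ⅙) = -9552 - 1*92/3 = -9552 - 92/3 = -28748/3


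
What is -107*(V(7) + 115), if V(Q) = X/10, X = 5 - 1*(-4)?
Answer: -124013/10 ≈ -12401.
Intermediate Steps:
X = 9 (X = 5 + 4 = 9)
V(Q) = 9/10
-107*(V(7) + 115) = -107*(9/10 + 115) = -107*1159/10 = -124013/10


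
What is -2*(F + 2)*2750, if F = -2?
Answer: 0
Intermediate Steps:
-2*(F + 2)*2750 = -2*(-2 + 2)*2750 = -2*0*2750 = 0*2750 = 0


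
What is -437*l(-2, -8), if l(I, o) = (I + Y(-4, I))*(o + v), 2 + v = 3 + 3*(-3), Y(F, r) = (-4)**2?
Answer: 97888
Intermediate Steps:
Y(F, r) = 16
v = -8 (v = -2 + (3 + 3*(-3)) = -2 + (3 - 9) = -2 - 6 = -8)
l(I, o) = (-8 + o)*(16 + I) (l(I, o) = (I + 16)*(o - 8) = (16 + I)*(-8 + o) = (-8 + o)*(16 + I))
-437*l(-2, -8) = -437*(-128 - 8*(-2) + 16*(-8) - 2*(-8)) = -437*(-128 + 16 - 128 + 16) = -437*(-224) = 97888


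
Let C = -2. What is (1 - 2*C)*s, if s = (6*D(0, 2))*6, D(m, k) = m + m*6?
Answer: 0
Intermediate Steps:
D(m, k) = 7*m (D(m, k) = m + 6*m = 7*m)
s = 0 (s = (6*(7*0))*6 = (6*0)*6 = 0*6 = 0)
(1 - 2*C)*s = (1 - 2*(-2))*0 = (1 + 4)*0 = 5*0 = 0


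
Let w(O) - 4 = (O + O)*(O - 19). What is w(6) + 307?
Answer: 155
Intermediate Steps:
w(O) = 4 + 2*O*(-19 + O) (w(O) = 4 + (O + O)*(O - 19) = 4 + (2*O)*(-19 + O) = 4 + 2*O*(-19 + O))
w(6) + 307 = (4 - 38*6 + 2*6**2) + 307 = (4 - 228 + 2*36) + 307 = (4 - 228 + 72) + 307 = -152 + 307 = 155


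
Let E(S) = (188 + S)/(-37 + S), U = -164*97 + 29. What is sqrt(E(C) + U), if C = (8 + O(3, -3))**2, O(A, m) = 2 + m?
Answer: I*sqrt(63437)/2 ≈ 125.93*I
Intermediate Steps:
U = -15879 (U = -15908 + 29 = -15879)
C = 49 (C = (8 + (2 - 3))**2 = (8 - 1)**2 = 7**2 = 49)
E(S) = (188 + S)/(-37 + S)
sqrt(E(C) + U) = sqrt((188 + 49)/(-37 + 49) - 15879) = sqrt(237/12 - 15879) = sqrt((1/12)*237 - 15879) = sqrt(79/4 - 15879) = sqrt(-63437/4) = I*sqrt(63437)/2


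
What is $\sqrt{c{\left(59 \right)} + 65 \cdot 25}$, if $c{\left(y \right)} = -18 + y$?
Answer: $7 \sqrt{34} \approx 40.817$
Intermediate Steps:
$\sqrt{c{\left(59 \right)} + 65 \cdot 25} = \sqrt{\left(-18 + 59\right) + 65 \cdot 25} = \sqrt{41 + 1625} = \sqrt{1666} = 7 \sqrt{34}$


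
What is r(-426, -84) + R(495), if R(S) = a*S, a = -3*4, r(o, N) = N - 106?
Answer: -6130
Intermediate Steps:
r(o, N) = -106 + N
a = -12
R(S) = -12*S
r(-426, -84) + R(495) = (-106 - 84) - 12*495 = -190 - 5940 = -6130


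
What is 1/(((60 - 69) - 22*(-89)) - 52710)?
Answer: -1/50761 ≈ -1.9700e-5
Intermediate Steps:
1/(((60 - 69) - 22*(-89)) - 52710) = 1/((-9 + 1958) - 52710) = 1/(1949 - 52710) = 1/(-50761) = -1/50761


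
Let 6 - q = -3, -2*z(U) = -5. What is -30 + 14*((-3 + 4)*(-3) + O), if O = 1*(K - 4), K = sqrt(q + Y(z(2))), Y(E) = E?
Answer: -128 + 7*sqrt(46) ≈ -80.524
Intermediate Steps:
z(U) = 5/2 (z(U) = -1/2*(-5) = 5/2)
q = 9 (q = 6 - 1*(-3) = 6 + 3 = 9)
K = sqrt(46)/2 (K = sqrt(9 + 5/2) = sqrt(23/2) = sqrt(46)/2 ≈ 3.3912)
O = -4 + sqrt(46)/2 (O = 1*(sqrt(46)/2 - 4) = 1*(-4 + sqrt(46)/2) = -4 + sqrt(46)/2 ≈ -0.60884)
-30 + 14*((-3 + 4)*(-3) + O) = -30 + 14*((-3 + 4)*(-3) + (-4 + sqrt(46)/2)) = -30 + 14*(1*(-3) + (-4 + sqrt(46)/2)) = -30 + 14*(-3 + (-4 + sqrt(46)/2)) = -30 + 14*(-7 + sqrt(46)/2) = -30 + (-98 + 7*sqrt(46)) = -128 + 7*sqrt(46)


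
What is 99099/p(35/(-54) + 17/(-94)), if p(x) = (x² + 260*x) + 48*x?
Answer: -159585164739/410069600 ≈ -389.17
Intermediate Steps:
p(x) = x² + 308*x
99099/p(35/(-54) + 17/(-94)) = 99099/(((35/(-54) + 17/(-94))*(308 + (35/(-54) + 17/(-94))))) = 99099/(((35*(-1/54) + 17*(-1/94))*(308 + (35*(-1/54) + 17*(-1/94))))) = 99099/(((-35/54 - 17/94)*(308 + (-35/54 - 17/94)))) = 99099/((-1052*(308 - 1052/1269)/1269)) = 99099/((-1052/1269*389800/1269)) = 99099/(-410069600/1610361) = 99099*(-1610361/410069600) = -159585164739/410069600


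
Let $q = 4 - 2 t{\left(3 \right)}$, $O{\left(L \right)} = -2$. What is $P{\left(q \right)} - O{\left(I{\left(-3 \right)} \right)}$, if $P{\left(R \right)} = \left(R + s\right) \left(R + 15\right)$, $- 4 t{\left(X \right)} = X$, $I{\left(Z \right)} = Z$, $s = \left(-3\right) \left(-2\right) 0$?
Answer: $\frac{459}{4} \approx 114.75$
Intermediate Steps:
$s = 0$ ($s = 6 \cdot 0 = 0$)
$t{\left(X \right)} = - \frac{X}{4}$
$q = \frac{11}{2}$ ($q = 4 - 2 \left(\left(- \frac{1}{4}\right) 3\right) = 4 - - \frac{3}{2} = 4 + \frac{3}{2} = \frac{11}{2} \approx 5.5$)
$P{\left(R \right)} = R \left(15 + R\right)$ ($P{\left(R \right)} = \left(R + 0\right) \left(R + 15\right) = R \left(15 + R\right)$)
$P{\left(q \right)} - O{\left(I{\left(-3 \right)} \right)} = \frac{11 \left(15 + \frac{11}{2}\right)}{2} - -2 = \frac{11}{2} \cdot \frac{41}{2} + 2 = \frac{451}{4} + 2 = \frac{459}{4}$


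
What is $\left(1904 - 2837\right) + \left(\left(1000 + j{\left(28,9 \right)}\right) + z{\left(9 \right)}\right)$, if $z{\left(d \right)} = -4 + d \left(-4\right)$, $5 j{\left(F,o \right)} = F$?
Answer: $\frac{163}{5} \approx 32.6$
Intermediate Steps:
$j{\left(F,o \right)} = \frac{F}{5}$
$z{\left(d \right)} = -4 - 4 d$
$\left(1904 - 2837\right) + \left(\left(1000 + j{\left(28,9 \right)}\right) + z{\left(9 \right)}\right) = \left(1904 - 2837\right) + \left(\left(1000 + \frac{1}{5} \cdot 28\right) - 40\right) = -933 + \left(\left(1000 + \frac{28}{5}\right) - 40\right) = -933 + \left(\frac{5028}{5} - 40\right) = -933 + \frac{4828}{5} = \frac{163}{5}$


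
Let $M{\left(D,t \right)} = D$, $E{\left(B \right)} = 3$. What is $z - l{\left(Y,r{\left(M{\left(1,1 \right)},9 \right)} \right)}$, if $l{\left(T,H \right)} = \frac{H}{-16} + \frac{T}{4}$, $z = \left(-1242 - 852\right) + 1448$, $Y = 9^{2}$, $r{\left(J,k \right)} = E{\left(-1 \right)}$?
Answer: $- \frac{10657}{16} \approx -666.06$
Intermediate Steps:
$r{\left(J,k \right)} = 3$
$Y = 81$
$z = -646$ ($z = -2094 + 1448 = -646$)
$l{\left(T,H \right)} = - \frac{H}{16} + \frac{T}{4}$ ($l{\left(T,H \right)} = H \left(- \frac{1}{16}\right) + T \frac{1}{4} = - \frac{H}{16} + \frac{T}{4}$)
$z - l{\left(Y,r{\left(M{\left(1,1 \right)},9 \right)} \right)} = -646 - \left(\left(- \frac{1}{16}\right) 3 + \frac{1}{4} \cdot 81\right) = -646 - \left(- \frac{3}{16} + \frac{81}{4}\right) = -646 - \frac{321}{16} = - \frac{10657}{16}$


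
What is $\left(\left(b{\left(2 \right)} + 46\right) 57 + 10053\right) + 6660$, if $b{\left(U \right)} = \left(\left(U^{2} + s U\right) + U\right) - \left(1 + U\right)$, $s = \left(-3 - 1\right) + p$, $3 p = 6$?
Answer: $19278$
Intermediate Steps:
$p = 2$ ($p = \frac{1}{3} \cdot 6 = 2$)
$s = -2$ ($s = \left(-3 - 1\right) + 2 = -4 + 2 = -2$)
$b{\left(U \right)} = -1 + U^{2} - 2 U$ ($b{\left(U \right)} = \left(\left(U^{2} - 2 U\right) + U\right) - \left(1 + U\right) = \left(U^{2} - U\right) - \left(1 + U\right) = -1 + U^{2} - 2 U$)
$\left(\left(b{\left(2 \right)} + 46\right) 57 + 10053\right) + 6660 = \left(\left(\left(-1 + 2^{2} - 4\right) + 46\right) 57 + 10053\right) + 6660 = \left(\left(\left(-1 + 4 - 4\right) + 46\right) 57 + 10053\right) + 6660 = \left(\left(-1 + 46\right) 57 + 10053\right) + 6660 = \left(45 \cdot 57 + 10053\right) + 6660 = \left(2565 + 10053\right) + 6660 = 12618 + 6660 = 19278$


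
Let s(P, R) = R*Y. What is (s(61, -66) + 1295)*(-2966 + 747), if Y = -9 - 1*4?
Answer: -4777507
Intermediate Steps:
Y = -13 (Y = -9 - 4 = -13)
s(P, R) = -13*R (s(P, R) = R*(-13) = -13*R)
(s(61, -66) + 1295)*(-2966 + 747) = (-13*(-66) + 1295)*(-2966 + 747) = (858 + 1295)*(-2219) = 2153*(-2219) = -4777507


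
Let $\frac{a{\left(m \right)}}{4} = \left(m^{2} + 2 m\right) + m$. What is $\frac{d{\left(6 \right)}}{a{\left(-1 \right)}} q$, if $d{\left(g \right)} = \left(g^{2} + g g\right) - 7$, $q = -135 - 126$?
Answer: $\frac{16965}{8} \approx 2120.6$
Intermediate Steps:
$q = -261$ ($q = -135 - 126 = -261$)
$d{\left(g \right)} = -7 + 2 g^{2}$ ($d{\left(g \right)} = \left(g^{2} + g^{2}\right) - 7 = 2 g^{2} - 7 = -7 + 2 g^{2}$)
$a{\left(m \right)} = 4 m^{2} + 12 m$ ($a{\left(m \right)} = 4 \left(\left(m^{2} + 2 m\right) + m\right) = 4 \left(m^{2} + 3 m\right) = 4 m^{2} + 12 m$)
$\frac{d{\left(6 \right)}}{a{\left(-1 \right)}} q = \frac{-7 + 2 \cdot 6^{2}}{4 \left(-1\right) \left(3 - 1\right)} \left(-261\right) = \frac{-7 + 2 \cdot 36}{4 \left(-1\right) 2} \left(-261\right) = \frac{-7 + 72}{-8} \left(-261\right) = 65 \left(- \frac{1}{8}\right) \left(-261\right) = \left(- \frac{65}{8}\right) \left(-261\right) = \frac{16965}{8}$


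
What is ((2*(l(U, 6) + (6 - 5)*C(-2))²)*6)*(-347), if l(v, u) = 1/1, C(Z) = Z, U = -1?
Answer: -4164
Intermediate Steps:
l(v, u) = 1
((2*(l(U, 6) + (6 - 5)*C(-2))²)*6)*(-347) = ((2*(1 + (6 - 5)*(-2))²)*6)*(-347) = ((2*(1 + 1*(-2))²)*6)*(-347) = ((2*(1 - 2)²)*6)*(-347) = ((2*(-1)²)*6)*(-347) = ((2*1)*6)*(-347) = (2*6)*(-347) = 12*(-347) = -4164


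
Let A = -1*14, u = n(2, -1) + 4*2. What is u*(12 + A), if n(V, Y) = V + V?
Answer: -24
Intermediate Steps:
n(V, Y) = 2*V
u = 12 (u = 2*2 + 4*2 = 4 + 8 = 12)
A = -14
u*(12 + A) = 12*(12 - 14) = 12*(-2) = -24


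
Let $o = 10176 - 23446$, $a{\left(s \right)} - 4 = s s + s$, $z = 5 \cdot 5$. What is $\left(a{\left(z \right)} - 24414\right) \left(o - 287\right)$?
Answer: $322114320$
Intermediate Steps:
$z = 25$
$a{\left(s \right)} = 4 + s + s^{2}$ ($a{\left(s \right)} = 4 + \left(s s + s\right) = 4 + \left(s^{2} + s\right) = 4 + \left(s + s^{2}\right) = 4 + s + s^{2}$)
$o = -13270$ ($o = 10176 - 23446 = -13270$)
$\left(a{\left(z \right)} - 24414\right) \left(o - 287\right) = \left(\left(4 + 25 + 25^{2}\right) - 24414\right) \left(-13270 - 287\right) = \left(\left(4 + 25 + 625\right) - 24414\right) \left(-13557\right) = \left(654 - 24414\right) \left(-13557\right) = \left(-23760\right) \left(-13557\right) = 322114320$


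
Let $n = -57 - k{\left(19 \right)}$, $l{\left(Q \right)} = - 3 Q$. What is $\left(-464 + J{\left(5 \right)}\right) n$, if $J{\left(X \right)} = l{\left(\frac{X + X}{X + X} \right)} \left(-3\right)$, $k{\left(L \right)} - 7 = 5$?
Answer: $31395$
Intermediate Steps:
$k{\left(L \right)} = 12$ ($k{\left(L \right)} = 7 + 5 = 12$)
$n = -69$ ($n = -57 - 12 = -69$)
$J{\left(X \right)} = 9$ ($J{\left(X \right)} = - 3 \frac{X + X}{X + X} \left(-3\right) = - 3 \frac{2 X}{2 X} \left(-3\right) = - 3 \cdot 2 X \frac{1}{2 X} \left(-3\right) = \left(-3\right) 1 \left(-3\right) = \left(-3\right) \left(-3\right) = 9$)
$\left(-464 + J{\left(5 \right)}\right) n = \left(-464 + 9\right) \left(-69\right) = \left(-455\right) \left(-69\right) = 31395$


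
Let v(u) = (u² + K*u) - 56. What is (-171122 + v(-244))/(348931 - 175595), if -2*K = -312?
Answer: -74853/86668 ≈ -0.86368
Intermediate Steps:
K = 156 (K = -½*(-312) = 156)
v(u) = -56 + u² + 156*u (v(u) = (u² + 156*u) - 56 = -56 + u² + 156*u)
(-171122 + v(-244))/(348931 - 175595) = (-171122 + (-56 + (-244)² + 156*(-244)))/(348931 - 175595) = (-171122 + (-56 + 59536 - 38064))/173336 = (-171122 + 21416)*(1/173336) = -149706*1/173336 = -74853/86668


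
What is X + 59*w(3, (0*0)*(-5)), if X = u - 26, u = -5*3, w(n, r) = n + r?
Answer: 136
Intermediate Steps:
u = -15
X = -41 (X = -15 - 26 = -41)
X + 59*w(3, (0*0)*(-5)) = -41 + 59*(3 + (0*0)*(-5)) = -41 + 59*(3 + 0*(-5)) = -41 + 59*(3 + 0) = -41 + 59*3 = -41 + 177 = 136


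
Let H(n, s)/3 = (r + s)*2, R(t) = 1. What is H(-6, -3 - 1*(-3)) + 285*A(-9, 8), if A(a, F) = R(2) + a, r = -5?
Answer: -2310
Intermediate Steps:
A(a, F) = 1 + a
H(n, s) = -30 + 6*s (H(n, s) = 3*((-5 + s)*2) = 3*(-10 + 2*s) = -30 + 6*s)
H(-6, -3 - 1*(-3)) + 285*A(-9, 8) = (-30 + 6*(-3 - 1*(-3))) + 285*(1 - 9) = (-30 + 6*(-3 + 3)) + 285*(-8) = (-30 + 6*0) - 2280 = (-30 + 0) - 2280 = -30 - 2280 = -2310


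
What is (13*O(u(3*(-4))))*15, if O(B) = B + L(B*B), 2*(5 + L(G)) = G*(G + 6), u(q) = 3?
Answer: 25545/2 ≈ 12773.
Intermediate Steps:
L(G) = -5 + G*(6 + G)/2 (L(G) = -5 + (G*(G + 6))/2 = -5 + (G*(6 + G))/2 = -5 + G*(6 + G)/2)
O(B) = -5 + B + B⁴/2 + 3*B² (O(B) = B + (-5 + (B*B)²/2 + 3*(B*B)) = B + (-5 + (B²)²/2 + 3*B²) = B + (-5 + B⁴/2 + 3*B²) = -5 + B + B⁴/2 + 3*B²)
(13*O(u(3*(-4))))*15 = (13*(-5 + 3 + (½)*3⁴ + 3*3²))*15 = (13*(-5 + 3 + (½)*81 + 3*9))*15 = (13*(-5 + 3 + 81/2 + 27))*15 = (13*(131/2))*15 = (1703/2)*15 = 25545/2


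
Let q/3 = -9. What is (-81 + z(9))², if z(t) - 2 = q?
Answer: 11236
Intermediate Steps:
q = -27 (q = 3*(-9) = -27)
z(t) = -25 (z(t) = 2 - 27 = -25)
(-81 + z(9))² = (-81 - 25)² = (-106)² = 11236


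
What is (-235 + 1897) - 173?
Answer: 1489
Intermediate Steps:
(-235 + 1897) - 173 = 1662 - 173 = 1489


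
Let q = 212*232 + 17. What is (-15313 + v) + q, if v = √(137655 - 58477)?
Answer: 33888 + √79178 ≈ 34169.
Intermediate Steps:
v = √79178 ≈ 281.39
q = 49201 (q = 49184 + 17 = 49201)
(-15313 + v) + q = (-15313 + √79178) + 49201 = 33888 + √79178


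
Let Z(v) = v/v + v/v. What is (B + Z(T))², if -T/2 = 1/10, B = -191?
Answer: 35721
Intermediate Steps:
T = -⅕ (T = -2/10 = -2*⅒ = -⅕ ≈ -0.20000)
Z(v) = 2 (Z(v) = 1 + 1 = 2)
(B + Z(T))² = (-191 + 2)² = (-189)² = 35721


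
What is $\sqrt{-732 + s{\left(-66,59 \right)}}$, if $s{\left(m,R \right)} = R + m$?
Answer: $i \sqrt{739} \approx 27.185 i$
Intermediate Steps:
$\sqrt{-732 + s{\left(-66,59 \right)}} = \sqrt{-732 + \left(59 - 66\right)} = \sqrt{-732 - 7} = \sqrt{-739} = i \sqrt{739}$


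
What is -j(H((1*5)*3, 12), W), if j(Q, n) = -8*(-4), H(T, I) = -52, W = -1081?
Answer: -32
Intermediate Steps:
j(Q, n) = 32
-j(H((1*5)*3, 12), W) = -1*32 = -32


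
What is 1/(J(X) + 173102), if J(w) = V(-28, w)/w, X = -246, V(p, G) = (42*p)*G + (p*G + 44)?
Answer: 123/21143432 ≈ 5.8174e-6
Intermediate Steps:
V(p, G) = 44 + 43*G*p (V(p, G) = 42*G*p + (G*p + 44) = 42*G*p + (44 + G*p) = 44 + 43*G*p)
J(w) = (44 - 1204*w)/w (J(w) = (44 + 43*w*(-28))/w = (44 - 1204*w)/w)
1/(J(X) + 173102) = 1/((-1204 + 44/(-246)) + 173102) = 1/((-1204 + 44*(-1/246)) + 173102) = 1/((-1204 - 22/123) + 173102) = 1/(-148114/123 + 173102) = 1/(21143432/123) = 123/21143432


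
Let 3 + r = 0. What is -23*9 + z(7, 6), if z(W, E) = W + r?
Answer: -203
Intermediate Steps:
r = -3 (r = -3 + 0 = -3)
z(W, E) = -3 + W (z(W, E) = W - 3 = -3 + W)
-23*9 + z(7, 6) = -23*9 + (-3 + 7) = -207 + 4 = -203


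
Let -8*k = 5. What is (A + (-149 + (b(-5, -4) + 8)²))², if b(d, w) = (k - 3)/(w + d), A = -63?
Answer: 537264078289/26873856 ≈ 19992.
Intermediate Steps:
k = -5/8 (k = -⅛*5 = -5/8 ≈ -0.62500)
b(d, w) = -29/(8*(d + w)) (b(d, w) = (-5/8 - 3)/(w + d) = -29/(8*(d + w)))
(A + (-149 + (b(-5, -4) + 8)²))² = (-63 + (-149 + (-29/(8*(-5) + 8*(-4)) + 8)²))² = (-63 + (-149 + (-29/(-40 - 32) + 8)²))² = (-63 + (-149 + (-29/(-72) + 8)²))² = (-63 + (-149 + (-29*(-1/72) + 8)²))² = (-63 + (-149 + (29/72 + 8)²))² = (-63 + (-149 + (605/72)²))² = (-63 + (-149 + 366025/5184))² = (-63 - 406391/5184)² = (-732983/5184)² = 537264078289/26873856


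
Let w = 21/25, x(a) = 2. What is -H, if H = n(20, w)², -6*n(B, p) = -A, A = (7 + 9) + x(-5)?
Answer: -9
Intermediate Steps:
w = 21/25 (w = 21*(1/25) = 21/25 ≈ 0.84000)
A = 18 (A = (7 + 9) + 2 = 16 + 2 = 18)
n(B, p) = 3 (n(B, p) = -(-1)*18/6 = -⅙*(-18) = 3)
H = 9 (H = 3² = 9)
-H = -1*9 = -9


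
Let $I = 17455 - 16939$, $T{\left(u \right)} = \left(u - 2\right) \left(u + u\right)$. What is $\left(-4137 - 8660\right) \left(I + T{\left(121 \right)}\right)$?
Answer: $-375131258$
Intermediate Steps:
$T{\left(u \right)} = 2 u \left(-2 + u\right)$ ($T{\left(u \right)} = \left(-2 + u\right) 2 u = 2 u \left(-2 + u\right)$)
$I = 516$
$\left(-4137 - 8660\right) \left(I + T{\left(121 \right)}\right) = \left(-4137 - 8660\right) \left(516 + 2 \cdot 121 \left(-2 + 121\right)\right) = - 12797 \left(516 + 2 \cdot 121 \cdot 119\right) = - 12797 \left(516 + 28798\right) = \left(-12797\right) 29314 = -375131258$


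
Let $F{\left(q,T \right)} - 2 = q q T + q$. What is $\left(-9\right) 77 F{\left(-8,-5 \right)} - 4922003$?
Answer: $-4696085$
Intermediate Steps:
$F{\left(q,T \right)} = 2 + q + T q^{2}$ ($F{\left(q,T \right)} = 2 + \left(q q T + q\right) = 2 + \left(q^{2} T + q\right) = 2 + \left(T q^{2} + q\right) = 2 + \left(q + T q^{2}\right) = 2 + q + T q^{2}$)
$\left(-9\right) 77 F{\left(-8,-5 \right)} - 4922003 = \left(-9\right) 77 \left(2 - 8 - 5 \left(-8\right)^{2}\right) - 4922003 = - 693 \left(2 - 8 - 320\right) - 4922003 = \left(-693\right) \left(-326\right) - 4922003 = 225918 - 4922003 = -4696085$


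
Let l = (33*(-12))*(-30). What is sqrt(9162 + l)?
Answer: 3*sqrt(2338) ≈ 145.06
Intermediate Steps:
l = 11880 (l = -396*(-30) = 11880)
sqrt(9162 + l) = sqrt(9162 + 11880) = sqrt(21042) = 3*sqrt(2338)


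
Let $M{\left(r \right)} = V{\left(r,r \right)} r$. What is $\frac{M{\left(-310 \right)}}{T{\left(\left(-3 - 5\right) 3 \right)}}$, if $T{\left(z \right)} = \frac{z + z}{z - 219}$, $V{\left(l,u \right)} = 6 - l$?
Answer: $- \frac{991845}{2} \approx -4.9592 \cdot 10^{5}$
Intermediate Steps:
$T{\left(z \right)} = \frac{2 z}{-219 + z}$
$M{\left(r \right)} = r \left(6 - r\right)$ ($M{\left(r \right)} = \left(6 - r\right) r = r \left(6 - r\right)$)
$\frac{M{\left(-310 \right)}}{T{\left(\left(-3 - 5\right) 3 \right)}} = \frac{\left(-310\right) \left(6 - -310\right)}{2 \left(-3 - 5\right) 3 \frac{1}{-219 + \left(-3 - 5\right) 3}} = \frac{\left(-310\right) \left(6 + 310\right)}{2 \left(\left(-8\right) 3\right) \frac{1}{-219 - 24}} = \frac{\left(-310\right) 316}{2 \left(-24\right) \frac{1}{-219 - 24}} = - \frac{97960}{2 \left(-24\right) \frac{1}{-243}} = - \frac{97960}{2 \left(-24\right) \left(- \frac{1}{243}\right)} = - \frac{97960}{\frac{16}{81}} = \left(-97960\right) \frac{81}{16} = - \frac{991845}{2}$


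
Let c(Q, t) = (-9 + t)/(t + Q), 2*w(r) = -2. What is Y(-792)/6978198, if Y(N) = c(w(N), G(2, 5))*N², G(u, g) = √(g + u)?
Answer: -34848/1163033 - 139392*√7/1163033 ≈ -0.34706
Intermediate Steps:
w(r) = -1 (w(r) = (½)*(-2) = -1)
c(Q, t) = (-9 + t)/(Q + t)
Y(N) = N²*(-9 + √7)/(-1 + √7) (Y(N) = ((-9 + √(5 + 2))/(-1 + √(5 + 2)))*N² = ((-9 + √7)/(-1 + √7))*N² = N²*(-9 + √7)/(-1 + √7))
Y(-792)/6978198 = (-⅓*(-792)² - 4/3*√7*(-792)²)/6978198 = (-⅓*627264 - 4/3*√7*627264)*(1/6978198) = (-209088 - 836352*√7)*(1/6978198) = -34848/1163033 - 139392*√7/1163033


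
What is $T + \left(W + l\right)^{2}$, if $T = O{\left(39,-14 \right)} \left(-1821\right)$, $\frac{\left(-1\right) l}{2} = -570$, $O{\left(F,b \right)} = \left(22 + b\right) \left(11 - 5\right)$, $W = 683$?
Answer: $3235921$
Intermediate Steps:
$O{\left(F,b \right)} = 132 + 6 b$ ($O{\left(F,b \right)} = \left(22 + b\right) 6 = 132 + 6 b$)
$l = 1140$ ($l = \left(-2\right) \left(-570\right) = 1140$)
$T = -87408$ ($T = \left(132 + 6 \left(-14\right)\right) \left(-1821\right) = \left(132 - 84\right) \left(-1821\right) = 48 \left(-1821\right) = -87408$)
$T + \left(W + l\right)^{2} = -87408 + \left(683 + 1140\right)^{2} = -87408 + 1823^{2} = -87408 + 3323329 = 3235921$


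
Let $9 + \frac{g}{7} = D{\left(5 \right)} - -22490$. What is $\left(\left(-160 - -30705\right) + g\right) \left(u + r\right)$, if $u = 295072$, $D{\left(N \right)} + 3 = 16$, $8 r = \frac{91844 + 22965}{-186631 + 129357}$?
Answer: $\frac{25417914421365045}{458192} \approx 5.5474 \cdot 10^{10}$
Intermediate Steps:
$r = - \frac{114809}{458192}$ ($r = \frac{\left(91844 + 22965\right) \frac{1}{-186631 + 129357}}{8} = \frac{114809 \frac{1}{-57274}}{8} = \frac{114809 \left(- \frac{1}{57274}\right)}{8} = \frac{1}{8} \left(- \frac{114809}{57274}\right) = - \frac{114809}{458192} \approx -0.25057$)
$D{\left(N \right)} = 13$ ($D{\left(N \right)} = -3 + 16 = 13$)
$g = 157458$ ($g = -63 + 7 \left(13 - -22490\right) = -63 + 7 \left(13 + 22490\right) = -63 + 7 \cdot 22503 = -63 + 157521 = 157458$)
$\left(\left(-160 - -30705\right) + g\right) \left(u + r\right) = \left(\left(-160 - -30705\right) + 157458\right) \left(295072 - \frac{114809}{458192}\right) = \left(\left(-160 + 30705\right) + 157458\right) \frac{135199515015}{458192} = \left(30545 + 157458\right) \frac{135199515015}{458192} = 188003 \cdot \frac{135199515015}{458192} = \frac{25417914421365045}{458192}$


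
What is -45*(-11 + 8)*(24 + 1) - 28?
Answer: 3347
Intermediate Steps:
-45*(-11 + 8)*(24 + 1) - 28 = -(-135)*25 - 28 = -45*(-75) - 28 = 3375 - 28 = 3347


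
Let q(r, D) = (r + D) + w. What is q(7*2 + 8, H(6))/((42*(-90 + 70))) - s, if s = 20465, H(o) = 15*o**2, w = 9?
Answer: -17191171/840 ≈ -20466.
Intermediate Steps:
q(r, D) = 9 + D + r (q(r, D) = (r + D) + 9 = (D + r) + 9 = 9 + D + r)
q(7*2 + 8, H(6))/((42*(-90 + 70))) - s = (9 + 15*6**2 + (7*2 + 8))/((42*(-90 + 70))) - 1*20465 = (9 + 15*36 + (14 + 8))/((42*(-20))) - 20465 = (9 + 540 + 22)/(-840) - 20465 = 571*(-1/840) - 20465 = -571/840 - 20465 = -17191171/840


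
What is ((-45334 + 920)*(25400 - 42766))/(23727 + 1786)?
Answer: 771293524/25513 ≈ 30231.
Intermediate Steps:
((-45334 + 920)*(25400 - 42766))/(23727 + 1786) = -44414*(-17366)/25513 = 771293524*(1/25513) = 771293524/25513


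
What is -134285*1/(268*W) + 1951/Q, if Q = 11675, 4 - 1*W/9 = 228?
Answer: 2621879263/6307862400 ≈ 0.41565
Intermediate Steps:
W = -2016 (W = 36 - 9*228 = 36 - 2052 = -2016)
-134285*1/(268*W) + 1951/Q = -134285/((-2016*268)) + 1951/11675 = -134285/(-540288) + 1951*(1/11675) = -134285*(-1/540288) + 1951/11675 = 134285/540288 + 1951/11675 = 2621879263/6307862400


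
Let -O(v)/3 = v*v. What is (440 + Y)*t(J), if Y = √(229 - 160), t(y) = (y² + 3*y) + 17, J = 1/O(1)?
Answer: 63800/9 + 145*√69/9 ≈ 7222.7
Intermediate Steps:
O(v) = -3*v² (O(v) = -3*v*v = -3*v²)
J = -⅓ (J = 1/(-3*1²) = 1/(-3*1) = 1/(-3) = -⅓ ≈ -0.33333)
t(y) = 17 + y² + 3*y
Y = √69 ≈ 8.3066
(440 + Y)*t(J) = (440 + √69)*(17 + (-⅓)² + 3*(-⅓)) = (440 + √69)*(17 + ⅑ - 1) = (440 + √69)*(145/9) = 63800/9 + 145*√69/9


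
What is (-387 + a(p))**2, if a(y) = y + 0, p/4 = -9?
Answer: 178929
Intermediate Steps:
p = -36 (p = 4*(-9) = -36)
a(y) = y
(-387 + a(p))**2 = (-387 - 36)**2 = (-423)**2 = 178929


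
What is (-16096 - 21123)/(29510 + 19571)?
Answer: -37219/49081 ≈ -0.75832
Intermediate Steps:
(-16096 - 21123)/(29510 + 19571) = -37219/49081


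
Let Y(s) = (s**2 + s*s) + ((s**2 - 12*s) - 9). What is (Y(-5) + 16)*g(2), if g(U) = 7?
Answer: 994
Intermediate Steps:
Y(s) = -9 - 12*s + 3*s**2 (Y(s) = (s**2 + s**2) + (-9 + s**2 - 12*s) = 2*s**2 + (-9 + s**2 - 12*s) = -9 - 12*s + 3*s**2)
(Y(-5) + 16)*g(2) = ((-9 - 12*(-5) + 3*(-5)**2) + 16)*7 = ((-9 + 60 + 3*25) + 16)*7 = ((-9 + 60 + 75) + 16)*7 = (126 + 16)*7 = 142*7 = 994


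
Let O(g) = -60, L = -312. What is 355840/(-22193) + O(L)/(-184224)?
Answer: -5462744715/340706936 ≈ -16.034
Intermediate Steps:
355840/(-22193) + O(L)/(-184224) = 355840/(-22193) - 60/(-184224) = 355840*(-1/22193) - 60*(-1/184224) = -355840/22193 + 5/15352 = -5462744715/340706936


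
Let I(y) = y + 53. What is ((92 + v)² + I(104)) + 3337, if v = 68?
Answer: 29094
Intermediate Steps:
I(y) = 53 + y
((92 + v)² + I(104)) + 3337 = ((92 + 68)² + (53 + 104)) + 3337 = (160² + 157) + 3337 = (25600 + 157) + 3337 = 25757 + 3337 = 29094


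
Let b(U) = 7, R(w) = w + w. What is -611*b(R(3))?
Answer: -4277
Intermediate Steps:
R(w) = 2*w
-611*b(R(3)) = -611*7 = -4277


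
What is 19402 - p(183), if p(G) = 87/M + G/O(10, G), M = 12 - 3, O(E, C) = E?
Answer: 581221/30 ≈ 19374.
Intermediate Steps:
M = 9
p(G) = 29/3 + G/10 (p(G) = 87/9 + G/10 = 87*(⅑) + G*(⅒) = 29/3 + G/10)
19402 - p(183) = 19402 - (29/3 + (⅒)*183) = 19402 - (29/3 + 183/10) = 19402 - 1*839/30 = 19402 - 839/30 = 581221/30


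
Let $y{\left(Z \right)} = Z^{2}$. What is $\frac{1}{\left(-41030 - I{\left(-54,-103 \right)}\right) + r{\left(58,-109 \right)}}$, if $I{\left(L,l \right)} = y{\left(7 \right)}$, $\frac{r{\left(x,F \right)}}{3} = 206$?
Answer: $- \frac{1}{40461} \approx -2.4715 \cdot 10^{-5}$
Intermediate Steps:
$r{\left(x,F \right)} = 618$ ($r{\left(x,F \right)} = 3 \cdot 206 = 618$)
$I{\left(L,l \right)} = 49$ ($I{\left(L,l \right)} = 7^{2} = 49$)
$\frac{1}{\left(-41030 - I{\left(-54,-103 \right)}\right) + r{\left(58,-109 \right)}} = \frac{1}{\left(-41030 - 49\right) + 618} = \frac{1}{-41079 + 618} = \frac{1}{-40461} = - \frac{1}{40461}$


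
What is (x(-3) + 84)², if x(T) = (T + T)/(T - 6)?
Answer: 64516/9 ≈ 7168.4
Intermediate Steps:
x(T) = 2*T/(-6 + T) (x(T) = (2*T)/(-6 + T) = 2*T/(-6 + T))
(x(-3) + 84)² = (2*(-3)/(-6 - 3) + 84)² = (2*(-3)/(-9) + 84)² = (2*(-3)*(-⅑) + 84)² = (⅔ + 84)² = (254/3)² = 64516/9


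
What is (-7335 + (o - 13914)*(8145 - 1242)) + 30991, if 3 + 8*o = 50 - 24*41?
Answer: -774665599/8 ≈ -9.6833e+7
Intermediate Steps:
o = -937/8 (o = -3/8 + (50 - 24*41)/8 = -3/8 + (50 - 984)/8 = -3/8 + (1/8)*(-934) = -3/8 - 467/4 = -937/8 ≈ -117.13)
(-7335 + (o - 13914)*(8145 - 1242)) + 30991 = (-7335 + (-937/8 - 13914)*(8145 - 1242)) + 30991 = (-7335 - 112249/8*6903) + 30991 = (-7335 - 774854847/8) + 30991 = -774913527/8 + 30991 = -774665599/8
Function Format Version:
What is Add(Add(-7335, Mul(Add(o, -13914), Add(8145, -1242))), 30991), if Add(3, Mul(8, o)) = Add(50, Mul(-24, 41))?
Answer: Rational(-774665599, 8) ≈ -9.6833e+7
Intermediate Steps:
o = Rational(-937, 8) (o = Add(Rational(-3, 8), Mul(Rational(1, 8), Add(50, Mul(-24, 41)))) = Add(Rational(-3, 8), Mul(Rational(1, 8), Add(50, -984))) = Add(Rational(-3, 8), Mul(Rational(1, 8), -934)) = Add(Rational(-3, 8), Rational(-467, 4)) = Rational(-937, 8) ≈ -117.13)
Add(Add(-7335, Mul(Add(o, -13914), Add(8145, -1242))), 30991) = Add(Add(-7335, Mul(Add(Rational(-937, 8), -13914), Add(8145, -1242))), 30991) = Add(Add(-7335, Mul(Rational(-112249, 8), 6903)), 30991) = Add(Add(-7335, Rational(-774854847, 8)), 30991) = Add(Rational(-774913527, 8), 30991) = Rational(-774665599, 8)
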